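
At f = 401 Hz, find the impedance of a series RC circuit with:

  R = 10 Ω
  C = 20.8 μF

Step 1 — Angular frequency: ω = 2π·f = 2π·401 = 2520 rad/s.
Step 2 — Component impedances:
  R: Z = R = 10 Ω
  C: Z = 1/(jωC) = -j/(ω·C) = 0 - j19.08 Ω
Step 3 — Series combination: Z_total = R + C = 10 - j19.08 Ω = 21.54∠-62.3° Ω.

Z = 10 - j19.08 Ω = 21.54∠-62.3° Ω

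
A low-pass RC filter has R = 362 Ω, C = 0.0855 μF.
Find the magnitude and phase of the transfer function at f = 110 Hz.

Step 1 — Angular frequency: ω = 2π·110 = 691.2 rad/s.
Step 2 — Transfer function: H(jω) = 1/(1 + jωRC).
Step 3 — Denominator: 1 + jωRC = 1 + j·691.2·362·8.55e-08 = 1 + j0.02139.
Step 4 — H = 0.9995 - j0.02138.
Step 5 — Magnitude: |H| = 0.9998 (-0.0 dB); phase: φ = -1.2°.

|H| = 0.9998 (-0.0 dB), φ = -1.2°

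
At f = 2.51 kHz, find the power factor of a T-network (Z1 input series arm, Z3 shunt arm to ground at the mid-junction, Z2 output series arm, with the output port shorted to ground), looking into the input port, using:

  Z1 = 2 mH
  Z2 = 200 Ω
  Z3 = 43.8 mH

Step 1 — Angular frequency: ω = 2π·f = 2π·2510 = 1.577e+04 rad/s.
Step 2 — Component impedances:
  Z1: Z = jωL = j·1.577e+04·0.002 = 0 + j31.54 Ω
  Z2: Z = R = 200 Ω
  Z3: Z = jωL = j·1.577e+04·0.0438 = 0 + j690.8 Ω
Step 3 — With the output port shorted to ground, the output series arm Z2 runs from the junction to ground; the shunt arm Z3 also runs from the junction to ground. They appear in parallel: Z3 || Z2 = 184.5 + j53.43 Ω.
Step 4 — Series with input arm Z1: Z_in = Z1 + (Z3 || Z2) = 184.5 + j84.97 Ω = 203.2∠24.7° Ω.
Step 5 — Power factor: PF = cos(φ) = Re(Z)/|Z| = 184.53/203.15 = 0.9083.
Step 6 — Type: Im(Z) = 84.97 ⇒ lagging (phase φ = 24.7°).

PF = 0.9083 (lagging, φ = 24.7°)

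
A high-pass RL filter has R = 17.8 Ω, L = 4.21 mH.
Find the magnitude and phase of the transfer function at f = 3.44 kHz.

Step 1 — Angular frequency: ω = 2π·3440 = 2.161e+04 rad/s.
Step 2 — Transfer function: H(jω) = jωL/(R + jωL).
Step 3 — Numerator jωL = j·91; denominator R + jωL = 17.8 + j91.
Step 4 — H = 0.9631 + j0.1884.
Step 5 — Magnitude: |H| = 0.9814 (-0.2 dB); phase: φ = 11.1°.

|H| = 0.9814 (-0.2 dB), φ = 11.1°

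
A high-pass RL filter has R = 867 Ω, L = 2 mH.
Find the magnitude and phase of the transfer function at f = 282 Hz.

Step 1 — Angular frequency: ω = 2π·282 = 1772 rad/s.
Step 2 — Transfer function: H(jω) = jωL/(R + jωL).
Step 3 — Numerator jωL = j·3.544; denominator R + jωL = 867 + j3.544.
Step 4 — H = 1.671e-05 + j0.004087.
Step 5 — Magnitude: |H| = 0.004087 (-47.8 dB); phase: φ = 89.8°.

|H| = 0.004087 (-47.8 dB), φ = 89.8°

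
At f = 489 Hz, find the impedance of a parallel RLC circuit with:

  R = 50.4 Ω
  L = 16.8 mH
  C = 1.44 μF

Step 1 — Angular frequency: ω = 2π·f = 2π·489 = 3072 rad/s.
Step 2 — Component impedances:
  R: Z = R = 50.4 Ω
  L: Z = jωL = j·3072·0.0168 = 0 + j51.62 Ω
  C: Z = 1/(jωC) = -j/(ω·C) = 0 - j226 Ω
Step 3 — Parallel combination: 1/Z_total = 1/R + 1/L + 1/C; Z_total = 32.15 + j24.22 Ω = 40.25∠37.0° Ω.

Z = 32.15 + j24.22 Ω = 40.25∠37.0° Ω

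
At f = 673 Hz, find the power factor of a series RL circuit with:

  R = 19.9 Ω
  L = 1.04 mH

Step 1 — Angular frequency: ω = 2π·f = 2π·673 = 4229 rad/s.
Step 2 — Component impedances:
  R: Z = R = 19.9 Ω
  L: Z = jωL = j·4229·0.00104 = 0 + j4.398 Ω
Step 3 — Series combination: Z_total = R + L = 19.9 + j4.398 Ω = 20.38∠12.5° Ω.
Step 4 — Power factor: PF = cos(φ) = Re(Z)/|Z| = 19.9/20.38 = 0.9764.
Step 5 — Type: Im(Z) = 4.398 ⇒ lagging (phase φ = 12.5°).

PF = 0.9764 (lagging, φ = 12.5°)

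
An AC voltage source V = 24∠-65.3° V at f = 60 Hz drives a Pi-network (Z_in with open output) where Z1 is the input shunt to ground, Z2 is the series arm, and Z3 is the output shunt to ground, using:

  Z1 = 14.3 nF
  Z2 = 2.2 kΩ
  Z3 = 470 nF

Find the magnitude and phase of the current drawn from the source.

Step 1 — Angular frequency: ω = 2π·f = 2π·60 = 377 rad/s.
Step 2 — Component impedances:
  Z1: Z = 1/(jωC) = -j/(ω·C) = 0 - j1.855e+05 Ω
  Z2: Z = R = 2200 Ω
  Z3: Z = 1/(jωC) = -j/(ω·C) = 0 - j5644 Ω
Step 3 — With open output, the series arm Z2 and the output shunt Z3 appear in series to ground: Z2 + Z3 = 2200 - j5644 Ω.
Step 4 — Parallel with input shunt Z1: Z_in = Z1 || (Z2 + Z3) = 2072 - j5501 Ω = 5878∠-69.4° Ω.
Step 5 — Source phasor: V = 24∠-65.3° V = 10.03 - j21.8 V.
Step 6 — Ohm's law: I = V / Z_total = (10.03 - j21.8) / (2072 - j5501) = 0.004073 + j0.0002893 A.
Step 7 — Convert to polar: |I| = 0.004083 A, ∠I = 4.1°.

I = 0.004083∠4.1° A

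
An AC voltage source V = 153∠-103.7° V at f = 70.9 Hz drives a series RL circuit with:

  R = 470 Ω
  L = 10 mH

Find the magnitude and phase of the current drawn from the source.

Step 1 — Angular frequency: ω = 2π·f = 2π·70.9 = 445.5 rad/s.
Step 2 — Component impedances:
  R: Z = R = 470 Ω
  L: Z = jωL = j·445.5·0.01 = 0 + j4.455 Ω
Step 3 — Series combination: Z_total = R + L = 470 + j4.455 Ω = 470∠0.5° Ω.
Step 4 — Source phasor: V = 153∠-103.7° V = -36.24 - j148.6 V.
Step 5 — Ohm's law: I = V / Z_total = (-36.24 - j148.6) / (470 + j4.455) = -0.08009 - j0.3155 A.
Step 6 — Convert to polar: |I| = 0.3255 A, ∠I = -104.2°.

I = 0.3255∠-104.2° A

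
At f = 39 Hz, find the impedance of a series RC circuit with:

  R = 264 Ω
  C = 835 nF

Step 1 — Angular frequency: ω = 2π·f = 2π·39 = 245 rad/s.
Step 2 — Component impedances:
  R: Z = R = 264 Ω
  C: Z = 1/(jωC) = -j/(ω·C) = 0 - j4887 Ω
Step 3 — Series combination: Z_total = R + C = 264 - j4887 Ω = 4894∠-86.9° Ω.

Z = 264 - j4887 Ω = 4894∠-86.9° Ω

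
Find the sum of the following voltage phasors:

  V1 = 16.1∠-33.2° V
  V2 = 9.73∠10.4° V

Step 1 — Convert each phasor to rectangular form:
  V1 = 16.1·(cos(-33.2°) + j·sin(-33.2°)) = 13.47 - j8.816 V
  V2 = 9.73·(cos(10.4°) + j·sin(10.4°)) = 9.57 + j1.756 V
Step 2 — Sum components: V_total = 23.04 - j7.059 V.
Step 3 — Convert to polar: |V_total| = 24.1 V, ∠V_total = -17.0°.

V_total = 24.1∠-17.0° V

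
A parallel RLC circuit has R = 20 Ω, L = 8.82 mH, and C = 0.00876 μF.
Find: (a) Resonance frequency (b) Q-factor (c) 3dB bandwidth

Step 1 — Resonance: ω₀ = 1/√(LC) = 1/√(0.00882·8.76e-09) = 1.138e+05 rad/s.
Step 2 — f₀ = ω₀/(2π) = 1.811e+04 Hz.
Step 3 — Parallel Q: Q = R/(ω₀L) = 20/(1.138e+05·0.00882) = 0.01993.
Step 4 — Bandwidth: Δω = ω₀/Q = 5.708e+06 rad/s; BW = Δω/(2π) = 9.084e+05 Hz.

(a) f₀ = 1.811e+04 Hz  (b) Q = 0.01993  (c) BW = 9.084e+05 Hz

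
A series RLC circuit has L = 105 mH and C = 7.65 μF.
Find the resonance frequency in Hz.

Step 1 — Resonance condition Im(Z)=0 gives ω₀ = 1/√(LC).
Step 2 — ω₀ = 1/√(0.105·7.65e-06) = 1116 rad/s.
Step 3 — f₀ = ω₀/(2π) = 177.6 Hz.

f₀ = 177.6 Hz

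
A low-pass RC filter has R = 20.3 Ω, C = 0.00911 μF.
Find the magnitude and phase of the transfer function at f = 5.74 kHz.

Step 1 — Angular frequency: ω = 2π·5740 = 3.607e+04 rad/s.
Step 2 — Transfer function: H(jω) = 1/(1 + jωRC).
Step 3 — Denominator: 1 + jωRC = 1 + j·3.607e+04·20.3·9.11e-09 = 1 + j0.00667.
Step 4 — H = 1 - j0.006669.
Step 5 — Magnitude: |H| = 1 (-0.0 dB); phase: φ = -0.4°.

|H| = 1 (-0.0 dB), φ = -0.4°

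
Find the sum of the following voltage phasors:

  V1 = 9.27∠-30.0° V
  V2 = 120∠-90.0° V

Step 1 — Convert each phasor to rectangular form:
  V1 = 9.27·(cos(-30.0°) + j·sin(-30.0°)) = 8.028 - j4.635 V
  V2 = 120·(cos(-90.0°) + j·sin(-90.0°)) = 0 - j120 V
Step 2 — Sum components: V_total = 8.028 - j124.6 V.
Step 3 — Convert to polar: |V_total| = 124.9 V, ∠V_total = -86.3°.

V_total = 124.9∠-86.3° V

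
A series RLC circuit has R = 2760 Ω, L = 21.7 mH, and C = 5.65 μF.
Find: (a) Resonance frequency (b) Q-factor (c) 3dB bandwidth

Step 1 — Resonance: ω₀ = 1/√(LC) = 1/√(0.0217·5.65e-06) = 2856 rad/s.
Step 2 — f₀ = ω₀/(2π) = 454.5 Hz.
Step 3 — Series Q: Q = ω₀L/R = 2856·0.0217/2760 = 0.02245.
Step 4 — Bandwidth: Δω = ω₀/Q = 1.272e+05 rad/s; BW = Δω/(2π) = 2.024e+04 Hz.

(a) f₀ = 454.5 Hz  (b) Q = 0.02245  (c) BW = 2.024e+04 Hz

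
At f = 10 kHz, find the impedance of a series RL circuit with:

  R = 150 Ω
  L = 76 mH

Step 1 — Angular frequency: ω = 2π·f = 2π·1e+04 = 6.283e+04 rad/s.
Step 2 — Component impedances:
  R: Z = R = 150 Ω
  L: Z = jωL = j·6.283e+04·0.076 = 0 + j4775 Ω
Step 3 — Series combination: Z_total = R + L = 150 + j4775 Ω = 4778∠88.2° Ω.

Z = 150 + j4775 Ω = 4778∠88.2° Ω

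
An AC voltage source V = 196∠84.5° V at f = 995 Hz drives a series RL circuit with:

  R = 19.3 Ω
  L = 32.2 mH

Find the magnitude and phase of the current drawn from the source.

Step 1 — Angular frequency: ω = 2π·f = 2π·995 = 6252 rad/s.
Step 2 — Component impedances:
  R: Z = R = 19.3 Ω
  L: Z = jωL = j·6252·0.0322 = 0 + j201.3 Ω
Step 3 — Series combination: Z_total = R + L = 19.3 + j201.3 Ω = 202.2∠84.5° Ω.
Step 4 — Source phasor: V = 196∠84.5° V = 18.79 + j195.1 V.
Step 5 — Ohm's law: I = V / Z_total = (18.79 + j195.1) / (19.3 + j201.3) = 0.9692 - j0.0003991 A.
Step 6 — Convert to polar: |I| = 0.9692 A, ∠I = -0.0°.

I = 0.9692∠-0.0° A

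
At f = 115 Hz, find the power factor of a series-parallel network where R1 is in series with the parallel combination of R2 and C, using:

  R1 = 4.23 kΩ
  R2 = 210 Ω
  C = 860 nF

Step 1 — Angular frequency: ω = 2π·f = 2π·115 = 722.6 rad/s.
Step 2 — Component impedances:
  R1: Z = R = 4230 Ω
  R2: Z = R = 210 Ω
  C: Z = 1/(jωC) = -j/(ω·C) = 0 - j1609 Ω
Step 3 — Parallel branch: R2 || C = 1/(1/R2 + 1/C) = 206.5 - j26.95 Ω.
Step 4 — Series with R1: Z_total = R1 + (R2 || C) = 4436 - j26.95 Ω = 4437∠-0.3° Ω.
Step 5 — Power factor: PF = cos(φ) = Re(Z)/|Z| = 4436.5/4436.6 = 1.
Step 6 — Type: Im(Z) = -26.95 ⇒ leading (phase φ = -0.3°).

PF = 1 (leading, φ = -0.3°)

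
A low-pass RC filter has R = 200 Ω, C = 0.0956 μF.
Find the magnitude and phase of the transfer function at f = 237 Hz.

Step 1 — Angular frequency: ω = 2π·237 = 1489 rad/s.
Step 2 — Transfer function: H(jω) = 1/(1 + jωRC).
Step 3 — Denominator: 1 + jωRC = 1 + j·1489·200·9.56e-08 = 1 + j0.02847.
Step 4 — H = 0.9992 - j0.02845.
Step 5 — Magnitude: |H| = 0.9996 (-0.0 dB); phase: φ = -1.6°.

|H| = 0.9996 (-0.0 dB), φ = -1.6°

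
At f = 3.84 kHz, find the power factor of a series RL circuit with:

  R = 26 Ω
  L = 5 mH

Step 1 — Angular frequency: ω = 2π·f = 2π·3840 = 2.413e+04 rad/s.
Step 2 — Component impedances:
  R: Z = R = 26 Ω
  L: Z = jωL = j·2.413e+04·0.005 = 0 + j120.6 Ω
Step 3 — Series combination: Z_total = R + L = 26 + j120.6 Ω = 123.4∠77.8° Ω.
Step 4 — Power factor: PF = cos(φ) = Re(Z)/|Z| = 26/123.4 = 0.2107.
Step 5 — Type: Im(Z) = 120.6 ⇒ lagging (phase φ = 77.8°).

PF = 0.2107 (lagging, φ = 77.8°)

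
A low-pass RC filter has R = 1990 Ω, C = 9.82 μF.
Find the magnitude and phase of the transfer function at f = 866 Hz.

Step 1 — Angular frequency: ω = 2π·866 = 5441 rad/s.
Step 2 — Transfer function: H(jω) = 1/(1 + jωRC).
Step 3 — Denominator: 1 + jωRC = 1 + j·5441·1990·9.82e-06 = 1 + j106.3.
Step 4 — H = 8.844e-05 - j0.009404.
Step 5 — Magnitude: |H| = 0.009404 (-40.5 dB); phase: φ = -89.5°.

|H| = 0.009404 (-40.5 dB), φ = -89.5°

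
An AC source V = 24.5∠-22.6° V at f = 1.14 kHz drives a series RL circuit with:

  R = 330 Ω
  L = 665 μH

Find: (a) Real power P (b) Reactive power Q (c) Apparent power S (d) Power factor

Step 1 — Angular frequency: ω = 2π·f = 2π·1140 = 7163 rad/s.
Step 2 — Component impedances:
  R: Z = R = 330 Ω
  L: Z = jωL = j·7163·0.000665 = 0 + j4.763 Ω
Step 3 — Series combination: Z_total = R + L = 330 + j4.763 Ω = 330∠0.8° Ω.
Step 4 — Source phasor: V = 24.5∠-22.6° V = 22.62 - j9.415 V.
Step 5 — Current: I = V / Z = 0.06812 - j0.02951 A = 0.07423∠-23.4° A.
Step 6 — Complex power: S = V·I* = 1.819 + j0.02625 VA.
Step 7 — Real power: P = Re(S) = 1.819 W.
Step 8 — Reactive power: Q = Im(S) = 0.02625 VAR.
Step 9 — Apparent power: |S| = 1.819 VA.
Step 10 — Power factor: PF = P/|S| = 0.9999 (lagging).

(a) P = 1.819 W  (b) Q = 0.02625 VAR  (c) S = 1.819 VA  (d) PF = 0.9999 (lagging)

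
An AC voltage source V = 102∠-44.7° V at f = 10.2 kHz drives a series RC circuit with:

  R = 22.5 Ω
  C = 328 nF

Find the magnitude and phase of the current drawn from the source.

Step 1 — Angular frequency: ω = 2π·f = 2π·1.02e+04 = 6.409e+04 rad/s.
Step 2 — Component impedances:
  R: Z = R = 22.5 Ω
  C: Z = 1/(jωC) = -j/(ω·C) = 0 - j47.57 Ω
Step 3 — Series combination: Z_total = R + C = 22.5 - j47.57 Ω = 52.62∠-64.7° Ω.
Step 4 — Source phasor: V = 102∠-44.7° V = 72.5 - j71.75 V.
Step 5 — Ohm's law: I = V / Z_total = (72.5 - j71.75) / (22.5 - j47.57) = 1.822 + j0.6625 A.
Step 6 — Convert to polar: |I| = 1.938 A, ∠I = 20.0°.

I = 1.938∠20.0° A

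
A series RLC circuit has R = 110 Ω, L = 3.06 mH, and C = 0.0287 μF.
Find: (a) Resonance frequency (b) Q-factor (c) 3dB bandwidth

Step 1 — Resonance condition Im(Z)=0 gives ω₀ = 1/√(LC).
Step 2 — ω₀ = 1/√(0.00306·2.87e-08) = 1.067e+05 rad/s.
Step 3 — f₀ = ω₀/(2π) = 1.698e+04 Hz.
Step 4 — Series Q: Q = ω₀L/R = 1.067e+05·0.00306/110 = 2.968.
Step 5 — 3dB bandwidth: Δω = ω₀/Q = 3.595e+04 rad/s; BW = Δω/(2π) = 5721 Hz.

(a) f₀ = 1.698e+04 Hz  (b) Q = 2.968  (c) BW = 5721 Hz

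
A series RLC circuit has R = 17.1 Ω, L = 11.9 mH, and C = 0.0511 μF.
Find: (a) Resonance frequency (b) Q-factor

Step 1 — Resonance condition Im(Z)=0 gives ω₀ = 1/√(LC).
Step 2 — ω₀ = 1/√(0.0119·5.11e-08) = 4.055e+04 rad/s.
Step 3 — f₀ = ω₀/(2π) = 6454 Hz.
Step 4 — Series Q: Q = ω₀L/R = 4.055e+04·0.0119/17.1 = 28.22.

(a) f₀ = 6454 Hz  (b) Q = 28.22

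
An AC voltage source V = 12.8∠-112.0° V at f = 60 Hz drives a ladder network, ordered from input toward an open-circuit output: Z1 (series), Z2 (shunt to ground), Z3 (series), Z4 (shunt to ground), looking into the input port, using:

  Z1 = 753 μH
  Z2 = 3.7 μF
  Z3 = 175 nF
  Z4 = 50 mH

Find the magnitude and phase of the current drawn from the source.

Step 1 — Angular frequency: ω = 2π·f = 2π·60 = 377 rad/s.
Step 2 — Component impedances:
  Z1: Z = jωL = j·377·0.000753 = 0 + j0.2839 Ω
  Z2: Z = 1/(jωC) = -j/(ω·C) = 0 - j716.9 Ω
  Z3: Z = 1/(jωC) = -j/(ω·C) = 0 - j1.516e+04 Ω
  Z4: Z = jωL = j·377·0.05 = 0 + j18.85 Ω
Step 3 — Ladder network (open output): work backward from the far end, alternating series and parallel combinations. Z_in = 0 - j684.2 Ω = 684.2∠-90.0° Ω.
Step 4 — Source phasor: V = 12.8∠-112.0° V = -4.795 - j11.87 V.
Step 5 — Ohm's law: I = V / Z_total = (-4.795 - j11.87) / (0 - j684.2) = 0.01735 - j0.007008 A.
Step 6 — Convert to polar: |I| = 0.01871 A, ∠I = -22.0°.

I = 0.01871∠-22.0° A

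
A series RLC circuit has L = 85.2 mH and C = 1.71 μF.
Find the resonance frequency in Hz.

Step 1 — Resonance condition Im(Z)=0 gives ω₀ = 1/√(LC).
Step 2 — ω₀ = 1/√(0.0852·1.71e-06) = 2620 rad/s.
Step 3 — f₀ = ω₀/(2π) = 417 Hz.

f₀ = 417 Hz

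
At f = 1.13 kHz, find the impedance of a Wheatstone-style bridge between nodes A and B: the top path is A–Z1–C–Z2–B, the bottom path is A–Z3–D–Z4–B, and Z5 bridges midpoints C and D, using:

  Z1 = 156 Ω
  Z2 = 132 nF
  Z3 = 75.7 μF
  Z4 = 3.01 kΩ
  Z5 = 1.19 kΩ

Step 1 — Angular frequency: ω = 2π·f = 2π·1130 = 7100 rad/s.
Step 2 — Component impedances:
  Z1: Z = R = 156 Ω
  Z2: Z = 1/(jωC) = -j/(ω·C) = 0 - j1067 Ω
  Z3: Z = 1/(jωC) = -j/(ω·C) = 0 - j1.861 Ω
  Z4: Z = R = 3010 Ω
  Z5: Z = R = 1190 Ω
Step 3 — Bridge requires nodal analysis (the Z5 bridge couples midpoints C and D, so the two paths cannot be reduced to a simple series/parallel combination). Setting node B to ground and injecting 1 A at node A, the 3-node admittance system at A, C, D solves to V_A = Z_AB = 428.2 - j875 Ω = 974.2∠-63.9° Ω.

Z = 428.2 - j875 Ω = 974.2∠-63.9° Ω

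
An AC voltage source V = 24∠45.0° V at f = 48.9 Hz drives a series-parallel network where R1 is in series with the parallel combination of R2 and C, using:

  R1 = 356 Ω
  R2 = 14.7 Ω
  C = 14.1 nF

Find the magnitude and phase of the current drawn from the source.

Step 1 — Angular frequency: ω = 2π·f = 2π·48.9 = 307.2 rad/s.
Step 2 — Component impedances:
  R1: Z = R = 356 Ω
  R2: Z = R = 14.7 Ω
  C: Z = 1/(jωC) = -j/(ω·C) = 0 - j2.308e+05 Ω
Step 3 — Parallel branch: R2 || C = 1/(1/R2 + 1/C) = 14.7 - j0.0009361 Ω.
Step 4 — Series with R1: Z_total = R1 + (R2 || C) = 370.7 - j0.0009361 Ω = 370.7∠-0.0° Ω.
Step 5 — Source phasor: V = 24∠45.0° V = 16.97 + j16.97 V.
Step 6 — Ohm's law: I = V / Z_total = (16.97 + j16.97) / (370.7 - j0.0009361) = 0.04578 + j0.04578 A.
Step 7 — Convert to polar: |I| = 0.06474 A, ∠I = 45.0°.

I = 0.06474∠45.0° A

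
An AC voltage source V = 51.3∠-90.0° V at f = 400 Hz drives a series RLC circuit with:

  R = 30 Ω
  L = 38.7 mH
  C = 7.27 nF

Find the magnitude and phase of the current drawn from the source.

Step 1 — Angular frequency: ω = 2π·f = 2π·400 = 2513 rad/s.
Step 2 — Component impedances:
  R: Z = R = 30 Ω
  L: Z = jωL = j·2513·0.0387 = 0 + j97.26 Ω
  C: Z = 1/(jωC) = -j/(ω·C) = 0 - j5.473e+04 Ω
Step 3 — Series combination: Z_total = R + L + C = 30 - j5.463e+04 Ω = 5.463e+04∠-90.0° Ω.
Step 4 — Source phasor: V = 51.3∠-90.0° V = 0 - j51.3 V.
Step 5 — Ohm's law: I = V / Z_total = (0 - j51.3) / (30 - j5.463e+04) = 0.000939 - j5.156e-07 A.
Step 6 — Convert to polar: |I| = 0.000939 A, ∠I = -0.0°.

I = 0.000939∠-0.0° A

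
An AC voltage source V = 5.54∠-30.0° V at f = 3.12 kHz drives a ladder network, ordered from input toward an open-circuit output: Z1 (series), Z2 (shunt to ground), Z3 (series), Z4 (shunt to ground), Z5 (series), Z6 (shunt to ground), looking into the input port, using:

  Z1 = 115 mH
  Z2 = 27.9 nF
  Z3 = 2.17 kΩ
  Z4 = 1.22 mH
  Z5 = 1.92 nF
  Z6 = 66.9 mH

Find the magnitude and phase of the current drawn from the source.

Step 1 — Angular frequency: ω = 2π·f = 2π·3120 = 1.96e+04 rad/s.
Step 2 — Component impedances:
  Z1: Z = jωL = j·1.96e+04·0.115 = 0 + j2254 Ω
  Z2: Z = 1/(jωC) = -j/(ω·C) = 0 - j1828 Ω
  Z3: Z = R = 2170 Ω
  Z4: Z = jωL = j·1.96e+04·0.00122 = 0 + j23.92 Ω
  Z5: Z = 1/(jωC) = -j/(ω·C) = 0 - j2.657e+04 Ω
  Z6: Z = jωL = j·1.96e+04·0.0669 = 0 + j1311 Ω
Step 3 — Ladder network (open output): work backward from the far end, alternating series and parallel combinations. Z_in = 910.8 + j1183 Ω = 1493∠52.4° Ω.
Step 4 — Source phasor: V = 5.54∠-30.0° V = 4.798 - j2.77 V.
Step 5 — Ohm's law: I = V / Z_total = (4.798 - j2.77) / (910.8 + j1183) = 0.0004896 - j0.003678 A.
Step 6 — Convert to polar: |I| = 0.00371 A, ∠I = -82.4°.

I = 0.00371∠-82.4° A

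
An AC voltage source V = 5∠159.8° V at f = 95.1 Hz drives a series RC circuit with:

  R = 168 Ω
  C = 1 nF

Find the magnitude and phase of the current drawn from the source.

Step 1 — Angular frequency: ω = 2π·f = 2π·95.1 = 597.5 rad/s.
Step 2 — Component impedances:
  R: Z = R = 168 Ω
  C: Z = 1/(jωC) = -j/(ω·C) = 0 - j1.674e+06 Ω
Step 3 — Series combination: Z_total = R + C = 168 - j1.674e+06 Ω = 1.674e+06∠-90.0° Ω.
Step 4 — Source phasor: V = 5∠159.8° V = -4.692 + j1.726 V.
Step 5 — Ohm's law: I = V / Z_total = (-4.692 + j1.726) / (168 - j1.674e+06) = -1.032e-06 - j2.804e-06 A.
Step 6 — Convert to polar: |I| = 2.988e-06 A, ∠I = -110.2°.

I = 2.988e-06∠-110.2° A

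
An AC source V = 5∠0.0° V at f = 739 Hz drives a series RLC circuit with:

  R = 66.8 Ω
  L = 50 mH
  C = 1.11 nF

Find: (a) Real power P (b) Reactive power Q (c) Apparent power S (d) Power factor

Step 1 — Angular frequency: ω = 2π·f = 2π·739 = 4643 rad/s.
Step 2 — Component impedances:
  R: Z = R = 66.8 Ω
  L: Z = jωL = j·4643·0.05 = 0 + j232.2 Ω
  C: Z = 1/(jωC) = -j/(ω·C) = 0 - j1.94e+05 Ω
Step 3 — Series combination: Z_total = R + L + C = 66.8 - j1.938e+05 Ω = 1.938e+05∠-90.0° Ω.
Step 4 — Source phasor: V = 5∠0.0° V = 5 V.
Step 5 — Current: I = V / Z = 8.894e-09 + j2.58e-05 A = 2.58e-05∠90.0° A.
Step 6 — Complex power: S = V·I* = 4.447e-08 - j0.000129 VA.
Step 7 — Real power: P = Re(S) = 4.447e-08 W.
Step 8 — Reactive power: Q = Im(S) = -0.000129 VAR.
Step 9 — Apparent power: |S| = 0.000129 VA.
Step 10 — Power factor: PF = P/|S| = 0.0003447 (leading).

(a) P = 4.447e-08 W  (b) Q = -0.000129 VAR  (c) S = 0.000129 VA  (d) PF = 0.0003447 (leading)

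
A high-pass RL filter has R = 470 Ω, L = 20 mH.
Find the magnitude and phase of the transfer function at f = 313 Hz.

Step 1 — Angular frequency: ω = 2π·313 = 1967 rad/s.
Step 2 — Transfer function: H(jω) = jωL/(R + jωL).
Step 3 — Numerator jωL = j·39.33; denominator R + jωL = 470 + j39.33.
Step 4 — H = 0.006955 + j0.0831.
Step 5 — Magnitude: |H| = 0.0834 (-21.6 dB); phase: φ = 85.2°.

|H| = 0.0834 (-21.6 dB), φ = 85.2°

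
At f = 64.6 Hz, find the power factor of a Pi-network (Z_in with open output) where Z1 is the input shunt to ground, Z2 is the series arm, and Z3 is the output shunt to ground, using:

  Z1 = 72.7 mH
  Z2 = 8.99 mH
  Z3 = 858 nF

Step 1 — Angular frequency: ω = 2π·f = 2π·64.6 = 405.9 rad/s.
Step 2 — Component impedances:
  Z1: Z = jωL = j·405.9·0.0727 = 0 + j29.51 Ω
  Z2: Z = jωL = j·405.9·0.00899 = 0 + j3.649 Ω
  Z3: Z = 1/(jωC) = -j/(ω·C) = 0 - j2871 Ω
Step 3 — With open output, the series arm Z2 and the output shunt Z3 appear in series to ground: Z2 + Z3 = 0 - j2868 Ω.
Step 4 — Parallel with input shunt Z1: Z_in = Z1 || (Z2 + Z3) = 0 + j29.82 Ω = 29.82∠90.0° Ω.
Step 5 — Power factor: PF = cos(φ) = Re(Z)/|Z| = -0/29.82 = -0.
Step 6 — Type: Im(Z) = 29.82 ⇒ lagging (phase φ = 90.0°).

PF = -0 (lagging, φ = 90.0°)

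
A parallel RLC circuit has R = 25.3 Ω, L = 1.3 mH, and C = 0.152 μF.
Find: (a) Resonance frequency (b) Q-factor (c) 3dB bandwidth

Step 1 — Resonance: ω₀ = 1/√(LC) = 1/√(0.0013·1.52e-07) = 7.114e+04 rad/s.
Step 2 — f₀ = ω₀/(2π) = 1.132e+04 Hz.
Step 3 — Parallel Q: Q = R/(ω₀L) = 25.3/(7.114e+04·0.0013) = 0.2736.
Step 4 — Bandwidth: Δω = ω₀/Q = 2.6e+05 rad/s; BW = Δω/(2π) = 4.139e+04 Hz.

(a) f₀ = 1.132e+04 Hz  (b) Q = 0.2736  (c) BW = 4.139e+04 Hz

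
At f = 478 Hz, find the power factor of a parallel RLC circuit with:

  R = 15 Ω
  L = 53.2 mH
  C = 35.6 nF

Step 1 — Angular frequency: ω = 2π·f = 2π·478 = 3003 rad/s.
Step 2 — Component impedances:
  R: Z = R = 15 Ω
  L: Z = jωL = j·3003·0.0532 = 0 + j159.8 Ω
  C: Z = 1/(jωC) = -j/(ω·C) = 0 - j9353 Ω
Step 3 — Parallel combination: 1/Z_total = 1/R + 1/L + 1/C; Z_total = 14.87 + j1.372 Ω = 14.94∠5.3° Ω.
Step 4 — Power factor: PF = cos(φ) = Re(Z)/|Z| = 14.8734/14.9365 = 0.9958.
Step 5 — Type: Im(Z) = 1.372 ⇒ lagging (phase φ = 5.3°).

PF = 0.9958 (lagging, φ = 5.3°)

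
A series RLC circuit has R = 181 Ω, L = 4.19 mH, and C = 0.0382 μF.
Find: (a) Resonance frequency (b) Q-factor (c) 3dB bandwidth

Step 1 — Resonance condition Im(Z)=0 gives ω₀ = 1/√(LC).
Step 2 — ω₀ = 1/√(0.00419·3.82e-08) = 7.904e+04 rad/s.
Step 3 — f₀ = ω₀/(2π) = 1.258e+04 Hz.
Step 4 — Series Q: Q = ω₀L/R = 7.904e+04·0.00419/181 = 1.83.
Step 5 — 3dB bandwidth: Δω = ω₀/Q = 4.32e+04 rad/s; BW = Δω/(2π) = 6875 Hz.

(a) f₀ = 1.258e+04 Hz  (b) Q = 1.83  (c) BW = 6875 Hz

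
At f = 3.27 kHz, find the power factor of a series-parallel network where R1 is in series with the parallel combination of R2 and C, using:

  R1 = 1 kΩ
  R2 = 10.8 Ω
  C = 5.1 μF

Step 1 — Angular frequency: ω = 2π·f = 2π·3270 = 2.055e+04 rad/s.
Step 2 — Component impedances:
  R1: Z = R = 1000 Ω
  R2: Z = R = 10.8 Ω
  C: Z = 1/(jωC) = -j/(ω·C) = 0 - j9.543 Ω
Step 3 — Parallel branch: R2 || C = 1/(1/R2 + 1/C) = 4.735 - j5.359 Ω.
Step 4 — Series with R1: Z_total = R1 + (R2 || C) = 1005 - j5.359 Ω = 1005∠-0.3° Ω.
Step 5 — Power factor: PF = cos(φ) = Re(Z)/|Z| = 1005/1005 = 1.
Step 6 — Type: Im(Z) = -5.359 ⇒ leading (phase φ = -0.3°).

PF = 1 (leading, φ = -0.3°)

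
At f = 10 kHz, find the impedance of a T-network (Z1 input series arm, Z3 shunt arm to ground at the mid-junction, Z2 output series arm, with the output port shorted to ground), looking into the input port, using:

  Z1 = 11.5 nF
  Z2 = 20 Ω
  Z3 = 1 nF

Step 1 — Angular frequency: ω = 2π·f = 2π·1e+04 = 6.283e+04 rad/s.
Step 2 — Component impedances:
  Z1: Z = 1/(jωC) = -j/(ω·C) = 0 - j1384 Ω
  Z2: Z = R = 20 Ω
  Z3: Z = 1/(jωC) = -j/(ω·C) = 0 - j1.592e+04 Ω
Step 3 — With the output port shorted to ground, the output series arm Z2 runs from the junction to ground; the shunt arm Z3 also runs from the junction to ground. They appear in parallel: Z3 || Z2 = 20 - j0.02513 Ω.
Step 4 — Series with input arm Z1: Z_in = Z1 + (Z3 || Z2) = 20 - j1384 Ω = 1384∠-89.2° Ω.

Z = 20 - j1384 Ω = 1384∠-89.2° Ω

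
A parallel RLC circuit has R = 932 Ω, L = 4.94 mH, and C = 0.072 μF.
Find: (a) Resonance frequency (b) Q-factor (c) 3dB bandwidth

Step 1 — Resonance: ω₀ = 1/√(LC) = 1/√(0.00494·7.2e-08) = 5.302e+04 rad/s.
Step 2 — f₀ = ω₀/(2π) = 8439 Hz.
Step 3 — Parallel Q: Q = R/(ω₀L) = 932/(5.302e+04·0.00494) = 3.558.
Step 4 — Bandwidth: Δω = ω₀/Q = 1.49e+04 rad/s; BW = Δω/(2π) = 2372 Hz.

(a) f₀ = 8439 Hz  (b) Q = 3.558  (c) BW = 2372 Hz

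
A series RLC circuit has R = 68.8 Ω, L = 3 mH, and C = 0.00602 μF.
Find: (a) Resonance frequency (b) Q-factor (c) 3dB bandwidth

Step 1 — Resonance: ω₀ = 1/√(LC) = 1/√(0.003·6.02e-09) = 2.353e+05 rad/s.
Step 2 — f₀ = ω₀/(2π) = 3.745e+04 Hz.
Step 3 — Series Q: Q = ω₀L/R = 2.353e+05·0.003/68.8 = 10.26.
Step 4 — Bandwidth: Δω = ω₀/Q = 2.293e+04 rad/s; BW = Δω/(2π) = 3650 Hz.

(a) f₀ = 3.745e+04 Hz  (b) Q = 10.26  (c) BW = 3650 Hz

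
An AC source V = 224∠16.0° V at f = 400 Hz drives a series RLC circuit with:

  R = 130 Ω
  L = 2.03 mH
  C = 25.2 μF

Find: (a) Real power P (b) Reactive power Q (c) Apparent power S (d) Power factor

Step 1 — Angular frequency: ω = 2π·f = 2π·400 = 2513 rad/s.
Step 2 — Component impedances:
  R: Z = R = 130 Ω
  L: Z = jωL = j·2513·0.00203 = 0 + j5.102 Ω
  C: Z = 1/(jωC) = -j/(ω·C) = 0 - j15.79 Ω
Step 3 — Series combination: Z_total = R + L + C = 130 - j10.69 Ω = 130.4∠-4.7° Ω.
Step 4 — Source phasor: V = 224∠16.0° V = 215.3 + j61.74 V.
Step 5 — Current: I = V / Z = 1.606 + j0.607 A = 1.717∠20.7° A.
Step 6 — Complex power: S = V·I* = 383.4 - j31.52 VA.
Step 7 — Real power: P = Re(S) = 383.4 W.
Step 8 — Reactive power: Q = Im(S) = -31.52 VAR.
Step 9 — Apparent power: |S| = 384.7 VA.
Step 10 — Power factor: PF = P/|S| = 0.9966 (leading).

(a) P = 383.4 W  (b) Q = -31.52 VAR  (c) S = 384.7 VA  (d) PF = 0.9966 (leading)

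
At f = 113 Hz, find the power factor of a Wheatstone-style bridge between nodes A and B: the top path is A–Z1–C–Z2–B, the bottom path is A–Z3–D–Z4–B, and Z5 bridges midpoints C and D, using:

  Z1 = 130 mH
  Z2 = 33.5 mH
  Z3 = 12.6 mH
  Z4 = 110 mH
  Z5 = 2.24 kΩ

Step 1 — Angular frequency: ω = 2π·f = 2π·113 = 710 rad/s.
Step 2 — Component impedances:
  Z1: Z = jωL = j·710·0.13 = 0 + j92.3 Ω
  Z2: Z = jωL = j·710·0.0335 = 0 + j23.78 Ω
  Z3: Z = jωL = j·710·0.0126 = 0 + j8.946 Ω
  Z4: Z = jωL = j·710·0.11 = 0 + j78.1 Ω
  Z5: Z = R = 2240 Ω
Step 3 — Bridge requires nodal analysis (the Z5 bridge couples midpoints C and D, so the two paths cannot be reduced to a simple series/parallel combination). Setting node B to ground and injecting 1 A at node A, the 3-node admittance system at A, C, D solves to V_A = Z_AB = 0.5292 + j49.73 Ω = 49.74∠89.4° Ω.
Step 4 — Power factor: PF = cos(φ) = Re(Z)/|Z| = 0.5292/49.74 = 0.01064.
Step 5 — Type: Im(Z) = 49.73 ⇒ lagging (phase φ = 89.4°).

PF = 0.01064 (lagging, φ = 89.4°)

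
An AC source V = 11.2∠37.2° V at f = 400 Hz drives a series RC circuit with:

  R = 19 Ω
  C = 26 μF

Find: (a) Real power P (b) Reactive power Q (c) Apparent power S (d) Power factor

Step 1 — Angular frequency: ω = 2π·f = 2π·400 = 2513 rad/s.
Step 2 — Component impedances:
  R: Z = R = 19 Ω
  C: Z = 1/(jωC) = -j/(ω·C) = 0 - j15.3 Ω
Step 3 — Series combination: Z_total = R + C = 19 - j15.3 Ω = 24.4∠-38.8° Ω.
Step 4 — Source phasor: V = 11.2∠37.2° V = 8.921 + j6.772 V.
Step 5 — Current: I = V / Z = 0.1107 + j0.4455 A = 0.4591∠76.0° A.
Step 6 — Complex power: S = V·I* = 4.004 - j3.225 VA.
Step 7 — Real power: P = Re(S) = 4.004 W.
Step 8 — Reactive power: Q = Im(S) = -3.225 VAR.
Step 9 — Apparent power: |S| = 5.142 VA.
Step 10 — Power factor: PF = P/|S| = 0.7788 (leading).

(a) P = 4.004 W  (b) Q = -3.225 VAR  (c) S = 5.142 VA  (d) PF = 0.7788 (leading)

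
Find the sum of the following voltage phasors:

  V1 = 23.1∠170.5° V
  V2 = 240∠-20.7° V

Step 1 — Convert each phasor to rectangular form:
  V1 = 23.1·(cos(170.5°) + j·sin(170.5°)) = -22.78 + j3.813 V
  V2 = 240·(cos(-20.7°) + j·sin(-20.7°)) = 224.5 - j84.83 V
Step 2 — Sum components: V_total = 201.7 - j81.02 V.
Step 3 — Convert to polar: |V_total| = 217.4 V, ∠V_total = -21.9°.

V_total = 217.4∠-21.9° V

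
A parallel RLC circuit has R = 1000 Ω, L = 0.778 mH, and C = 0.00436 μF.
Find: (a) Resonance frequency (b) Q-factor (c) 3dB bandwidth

Step 1 — Resonance: ω₀ = 1/√(LC) = 1/√(0.000778·4.36e-09) = 5.43e+05 rad/s.
Step 2 — f₀ = ω₀/(2π) = 8.641e+04 Hz.
Step 3 — Parallel Q: Q = R/(ω₀L) = 1000/(5.43e+05·0.000778) = 2.367.
Step 4 — Bandwidth: Δω = ω₀/Q = 2.294e+05 rad/s; BW = Δω/(2π) = 3.65e+04 Hz.

(a) f₀ = 8.641e+04 Hz  (b) Q = 2.367  (c) BW = 3.65e+04 Hz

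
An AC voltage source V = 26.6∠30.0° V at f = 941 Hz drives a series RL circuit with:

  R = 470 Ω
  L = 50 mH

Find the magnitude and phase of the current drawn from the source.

Step 1 — Angular frequency: ω = 2π·f = 2π·941 = 5912 rad/s.
Step 2 — Component impedances:
  R: Z = R = 470 Ω
  L: Z = jωL = j·5912·0.05 = 0 + j295.6 Ω
Step 3 — Series combination: Z_total = R + L = 470 + j295.6 Ω = 555.2∠32.2° Ω.
Step 4 — Source phasor: V = 26.6∠30.0° V = 23.04 + j13.3 V.
Step 5 — Ohm's law: I = V / Z_total = (23.04 + j13.3) / (470 + j295.6) = 0.04787 - j0.001813 A.
Step 6 — Convert to polar: |I| = 0.04791 A, ∠I = -2.2°.

I = 0.04791∠-2.2° A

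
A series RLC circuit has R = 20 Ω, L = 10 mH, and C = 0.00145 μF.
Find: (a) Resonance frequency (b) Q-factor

Step 1 — Resonance condition Im(Z)=0 gives ω₀ = 1/√(LC).
Step 2 — ω₀ = 1/√(0.01·1.45e-09) = 2.626e+05 rad/s.
Step 3 — f₀ = ω₀/(2π) = 4.18e+04 Hz.
Step 4 — Series Q: Q = ω₀L/R = 2.626e+05·0.01/20 = 131.3.

(a) f₀ = 4.18e+04 Hz  (b) Q = 131.3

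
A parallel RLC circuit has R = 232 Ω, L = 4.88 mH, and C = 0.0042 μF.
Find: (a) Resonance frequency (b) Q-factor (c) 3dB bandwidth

Step 1 — Resonance: ω₀ = 1/√(LC) = 1/√(0.00488·4.2e-09) = 2.209e+05 rad/s.
Step 2 — f₀ = ω₀/(2π) = 3.515e+04 Hz.
Step 3 — Parallel Q: Q = R/(ω₀L) = 232/(2.209e+05·0.00488) = 0.2152.
Step 4 — Bandwidth: Δω = ω₀/Q = 1.026e+06 rad/s; BW = Δω/(2π) = 1.633e+05 Hz.

(a) f₀ = 3.515e+04 Hz  (b) Q = 0.2152  (c) BW = 1.633e+05 Hz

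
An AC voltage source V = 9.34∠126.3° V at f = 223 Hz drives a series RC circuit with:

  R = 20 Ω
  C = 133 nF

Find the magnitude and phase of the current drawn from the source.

Step 1 — Angular frequency: ω = 2π·f = 2π·223 = 1401 rad/s.
Step 2 — Component impedances:
  R: Z = R = 20 Ω
  C: Z = 1/(jωC) = -j/(ω·C) = 0 - j5366 Ω
Step 3 — Series combination: Z_total = R + C = 20 - j5366 Ω = 5366∠-89.8° Ω.
Step 4 — Source phasor: V = 9.34∠126.3° V = -5.529 + j7.527 V.
Step 5 — Ohm's law: I = V / Z_total = (-5.529 + j7.527) / (20 - j5366) = -0.001407 - j0.001025 A.
Step 6 — Convert to polar: |I| = 0.001741 A, ∠I = -143.9°.

I = 0.001741∠-143.9° A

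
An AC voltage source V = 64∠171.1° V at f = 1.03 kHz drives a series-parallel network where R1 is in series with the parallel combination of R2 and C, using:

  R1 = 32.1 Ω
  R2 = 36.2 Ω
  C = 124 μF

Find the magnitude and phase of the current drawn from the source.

Step 1 — Angular frequency: ω = 2π·f = 2π·1030 = 6472 rad/s.
Step 2 — Component impedances:
  R1: Z = R = 32.1 Ω
  R2: Z = R = 36.2 Ω
  C: Z = 1/(jωC) = -j/(ω·C) = 0 - j1.246 Ω
Step 3 — Parallel branch: R2 || C = 1/(1/R2 + 1/C) = 0.04284 - j1.245 Ω.
Step 4 — Series with R1: Z_total = R1 + (R2 || C) = 32.14 - j1.245 Ω = 32.17∠-2.2° Ω.
Step 5 — Source phasor: V = 64∠171.1° V = -63.23 + j9.901 V.
Step 6 — Ohm's law: I = V / Z_total = (-63.23 + j9.901) / (32.14 - j1.245) = -1.976 + j0.2315 A.
Step 7 — Convert to polar: |I| = 1.99 A, ∠I = 173.3°.

I = 1.99∠173.3° A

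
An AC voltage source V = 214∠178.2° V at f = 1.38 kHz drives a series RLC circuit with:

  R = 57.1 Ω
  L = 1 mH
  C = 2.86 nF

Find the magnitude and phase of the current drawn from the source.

Step 1 — Angular frequency: ω = 2π·f = 2π·1380 = 8671 rad/s.
Step 2 — Component impedances:
  R: Z = R = 57.1 Ω
  L: Z = jωL = j·8671·0.001 = 0 + j8.671 Ω
  C: Z = 1/(jωC) = -j/(ω·C) = 0 - j4.033e+04 Ω
Step 3 — Series combination: Z_total = R + L + C = 57.1 - j4.032e+04 Ω = 4.032e+04∠-89.9° Ω.
Step 4 — Source phasor: V = 214∠178.2° V = -213.9 + j6.722 V.
Step 5 — Ohm's law: I = V / Z_total = (-213.9 + j6.722) / (57.1 - j4.032e+04) = -0.0001742 - j0.005305 A.
Step 6 — Convert to polar: |I| = 0.005308 A, ∠I = -91.9°.

I = 0.005308∠-91.9° A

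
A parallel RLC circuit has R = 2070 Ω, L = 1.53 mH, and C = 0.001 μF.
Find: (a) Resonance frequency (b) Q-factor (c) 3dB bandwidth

Step 1 — Resonance: ω₀ = 1/√(LC) = 1/√(0.00153·1e-09) = 8.085e+05 rad/s.
Step 2 — f₀ = ω₀/(2π) = 1.287e+05 Hz.
Step 3 — Parallel Q: Q = R/(ω₀L) = 2070/(8.085e+05·0.00153) = 1.673.
Step 4 — Bandwidth: Δω = ω₀/Q = 4.831e+05 rad/s; BW = Δω/(2π) = 7.689e+04 Hz.

(a) f₀ = 1.287e+05 Hz  (b) Q = 1.673  (c) BW = 7.689e+04 Hz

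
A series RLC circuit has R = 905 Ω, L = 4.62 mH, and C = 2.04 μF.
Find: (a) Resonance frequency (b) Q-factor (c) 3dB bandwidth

Step 1 — Resonance condition Im(Z)=0 gives ω₀ = 1/√(LC).
Step 2 — ω₀ = 1/√(0.00462·2.04e-06) = 1.03e+04 rad/s.
Step 3 — f₀ = ω₀/(2π) = 1639 Hz.
Step 4 — Series Q: Q = ω₀L/R = 1.03e+04·0.00462/905 = 0.05258.
Step 5 — 3dB bandwidth: Δω = ω₀/Q = 1.959e+05 rad/s; BW = Δω/(2π) = 3.118e+04 Hz.

(a) f₀ = 1639 Hz  (b) Q = 0.05258  (c) BW = 3.118e+04 Hz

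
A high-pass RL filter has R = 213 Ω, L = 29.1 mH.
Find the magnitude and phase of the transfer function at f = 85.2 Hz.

Step 1 — Angular frequency: ω = 2π·85.2 = 535.3 rad/s.
Step 2 — Transfer function: H(jω) = jωL/(R + jωL).
Step 3 — Numerator jωL = j·15.58; denominator R + jωL = 213 + j15.58.
Step 4 — H = 0.00532 + j0.07275.
Step 5 — Magnitude: |H| = 0.07294 (-22.7 dB); phase: φ = 85.8°.

|H| = 0.07294 (-22.7 dB), φ = 85.8°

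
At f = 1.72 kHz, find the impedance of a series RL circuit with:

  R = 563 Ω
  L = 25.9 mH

Step 1 — Angular frequency: ω = 2π·f = 2π·1720 = 1.081e+04 rad/s.
Step 2 — Component impedances:
  R: Z = R = 563 Ω
  L: Z = jωL = j·1.081e+04·0.0259 = 0 + j279.9 Ω
Step 3 — Series combination: Z_total = R + L = 563 + j279.9 Ω = 628.7∠26.4° Ω.

Z = 563 + j279.9 Ω = 628.7∠26.4° Ω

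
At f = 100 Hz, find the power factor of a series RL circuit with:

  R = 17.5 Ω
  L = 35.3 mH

Step 1 — Angular frequency: ω = 2π·f = 2π·100 = 628.3 rad/s.
Step 2 — Component impedances:
  R: Z = R = 17.5 Ω
  L: Z = jωL = j·628.3·0.0353 = 0 + j22.18 Ω
Step 3 — Series combination: Z_total = R + L = 17.5 + j22.18 Ω = 28.25∠51.7° Ω.
Step 4 — Power factor: PF = cos(φ) = Re(Z)/|Z| = 17.5/28.252 = 0.6194.
Step 5 — Type: Im(Z) = 22.18 ⇒ lagging (phase φ = 51.7°).

PF = 0.6194 (lagging, φ = 51.7°)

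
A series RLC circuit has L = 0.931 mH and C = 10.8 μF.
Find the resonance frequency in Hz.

Step 1 — Resonance condition Im(Z)=0 gives ω₀ = 1/√(LC).
Step 2 — ω₀ = 1/√(0.000931·1.08e-05) = 9973 rad/s.
Step 3 — f₀ = ω₀/(2π) = 1587 Hz.

f₀ = 1587 Hz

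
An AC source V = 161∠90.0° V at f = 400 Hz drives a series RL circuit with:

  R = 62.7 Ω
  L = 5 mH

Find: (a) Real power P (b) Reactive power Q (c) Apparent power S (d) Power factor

Step 1 — Angular frequency: ω = 2π·f = 2π·400 = 2513 rad/s.
Step 2 — Component impedances:
  R: Z = R = 62.7 Ω
  L: Z = jωL = j·2513·0.005 = 0 + j12.57 Ω
Step 3 — Series combination: Z_total = R + L = 62.7 + j12.57 Ω = 63.95∠11.3° Ω.
Step 4 — Source phasor: V = 161∠90.0° V = 0 + j161 V.
Step 5 — Current: I = V / Z = 0.4948 + j2.469 A = 2.518∠78.7° A.
Step 6 — Complex power: S = V·I* = 397.4 + j79.66 VA.
Step 7 — Real power: P = Re(S) = 397.4 W.
Step 8 — Reactive power: Q = Im(S) = 79.66 VAR.
Step 9 — Apparent power: |S| = 405.4 VA.
Step 10 — Power factor: PF = P/|S| = 0.9805 (lagging).

(a) P = 397.4 W  (b) Q = 79.66 VAR  (c) S = 405.4 VA  (d) PF = 0.9805 (lagging)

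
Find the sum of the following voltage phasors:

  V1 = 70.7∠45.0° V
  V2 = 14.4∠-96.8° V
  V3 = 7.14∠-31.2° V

Step 1 — Convert each phasor to rectangular form:
  V1 = 70.7·(cos(45.0°) + j·sin(45.0°)) = 49.99 + j49.99 V
  V2 = 14.4·(cos(-96.8°) + j·sin(-96.8°)) = -1.705 - j14.3 V
  V3 = 7.14·(cos(-31.2°) + j·sin(-31.2°)) = 6.107 - j3.699 V
Step 2 — Sum components: V_total = 54.39 + j32 V.
Step 3 — Convert to polar: |V_total| = 63.11 V, ∠V_total = 30.5°.

V_total = 63.11∠30.5° V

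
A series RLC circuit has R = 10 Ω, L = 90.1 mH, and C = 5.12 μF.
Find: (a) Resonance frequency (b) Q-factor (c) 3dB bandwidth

Step 1 — Resonance condition Im(Z)=0 gives ω₀ = 1/√(LC).
Step 2 — ω₀ = 1/√(0.0901·5.12e-06) = 1472 rad/s.
Step 3 — f₀ = ω₀/(2π) = 234.3 Hz.
Step 4 — Series Q: Q = ω₀L/R = 1472·0.0901/10 = 13.27.
Step 5 — 3dB bandwidth: Δω = ω₀/Q = 111 rad/s; BW = Δω/(2π) = 17.66 Hz.

(a) f₀ = 234.3 Hz  (b) Q = 13.27  (c) BW = 17.66 Hz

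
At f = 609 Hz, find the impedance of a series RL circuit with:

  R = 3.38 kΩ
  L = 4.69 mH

Step 1 — Angular frequency: ω = 2π·f = 2π·609 = 3826 rad/s.
Step 2 — Component impedances:
  R: Z = R = 3380 Ω
  L: Z = jωL = j·3826·0.00469 = 0 + j17.95 Ω
Step 3 — Series combination: Z_total = R + L = 3380 + j17.95 Ω = 3380∠0.3° Ω.

Z = 3380 + j17.95 Ω = 3380∠0.3° Ω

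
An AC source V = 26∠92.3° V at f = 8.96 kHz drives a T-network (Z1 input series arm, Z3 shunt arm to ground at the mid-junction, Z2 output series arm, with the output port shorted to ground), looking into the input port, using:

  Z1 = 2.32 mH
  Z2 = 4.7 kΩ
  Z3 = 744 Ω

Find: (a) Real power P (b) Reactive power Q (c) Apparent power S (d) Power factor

Step 1 — Angular frequency: ω = 2π·f = 2π·8960 = 5.63e+04 rad/s.
Step 2 — Component impedances:
  Z1: Z = jωL = j·5.63e+04·0.00232 = 0 + j130.6 Ω
  Z2: Z = R = 4700 Ω
  Z3: Z = R = 744 Ω
Step 3 — With the output port shorted to ground, the output series arm Z2 runs from the junction to ground; the shunt arm Z3 also runs from the junction to ground. They appear in parallel: Z3 || Z2 = 642.3 Ω.
Step 4 — Series with input arm Z1: Z_in = Z1 + (Z3 || Z2) = 642.3 + j130.6 Ω = 655.5∠11.5° Ω.
Step 5 — Source phasor: V = 26∠92.3° V = -1.043 + j25.98 V.
Step 6 — Current: I = V / Z = 0.006338 + j0.03916 A = 0.03967∠80.8° A.
Step 7 — Complex power: S = V·I* = 1.011 + j0.2055 VA.
Step 8 — Real power: P = Re(S) = 1.011 W.
Step 9 — Reactive power: Q = Im(S) = 0.2055 VAR.
Step 10 — Apparent power: |S| = 1.031 VA.
Step 11 — Power factor: PF = P/|S| = 0.9799 (lagging).

(a) P = 1.011 W  (b) Q = 0.2055 VAR  (c) S = 1.031 VA  (d) PF = 0.9799 (lagging)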